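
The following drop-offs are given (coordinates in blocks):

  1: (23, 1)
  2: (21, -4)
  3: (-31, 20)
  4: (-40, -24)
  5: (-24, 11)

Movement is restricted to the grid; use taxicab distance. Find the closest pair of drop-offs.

Pairwise distances:
1–2: 7 blocks
1–3: 73 blocks
1–4: 88 blocks
1–5: 57 blocks
2–3: 76 blocks
2–4: 81 blocks
2–5: 60 blocks
3–4: 53 blocks
3–5: 16 blocks
4–5: 51 blocks
Closest pair: 1–2 at 7 blocks.

1 and 2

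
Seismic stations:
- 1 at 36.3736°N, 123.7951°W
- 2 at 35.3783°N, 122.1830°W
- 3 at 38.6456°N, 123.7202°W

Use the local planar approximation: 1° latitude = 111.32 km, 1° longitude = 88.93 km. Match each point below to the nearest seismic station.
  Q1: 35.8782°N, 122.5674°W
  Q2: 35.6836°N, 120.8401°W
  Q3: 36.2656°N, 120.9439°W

Q1 at 35.8782°N, 122.5674°W:
  1: √((0.4954·111.32)² + (-1.2277·88.93)²) = √(3041.293963 + 11920.132868) = 122.3169 km
  2: √((-0.4999·111.32)² + (0.3844·88.93)²) = √(3096.796510 + 1168.593167) = 65.3100 km
  3: √((2.7674·111.32)² + (-1.1528·88.93)²) = √(94905.256773 + 10510.043662) = 324.6772 km
  → nearest: 2 (65.3100 km)
Q2 at 35.6836°N, 120.8401°W:
  1: √((0.6900·111.32)² + (-2.9550·88.93)²) = √(5899.898997 + 69057.611780) = 273.7837 km
  2: √((-0.3053·111.32)² + (-1.3429·88.93)²) = √(1155.047924 + 14262.114944) = 124.1659 km
  3: √((2.9620·111.32)² + (-2.8801·88.93)²) = √(108721.767386 + 65601.190220) = 417.5200 km
  → nearest: 2 (124.1659 km)
Q3 at 36.2656°N, 120.9439°W:
  1: √((0.1080·111.32)² + (-2.8512·88.93)²) = √(144.541949 + 64291.261786) = 253.8421 km
  2: √((-0.8873·111.32)² + (-1.2391·88.93)²) = √(9756.349697 + 12142.533172) = 147.9827 km
  3: √((2.3800·111.32)² + (-2.7763·88.93)²) = √(70194.051411 + 60957.812087) = 362.1490 km
  → nearest: 2 (147.9827 km)

Q1→2; Q2→2; Q3→2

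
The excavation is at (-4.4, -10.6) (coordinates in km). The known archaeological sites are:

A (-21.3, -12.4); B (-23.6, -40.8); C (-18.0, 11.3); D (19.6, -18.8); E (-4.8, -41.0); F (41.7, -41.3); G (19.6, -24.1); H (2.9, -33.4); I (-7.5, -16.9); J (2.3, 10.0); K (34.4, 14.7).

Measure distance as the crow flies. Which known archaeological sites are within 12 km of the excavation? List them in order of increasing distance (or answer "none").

Distances from (-4.4, -10.6):
A: 17.0 km
B: 35.8 km
C: 25.8 km
D: 25.4 km
E: 30.4 km
F: 55.4 km
G: 27.5 km
H: 23.9 km
I: 7.0 km
J: 21.7 km
K: 46.3 km
Threshold 12 km: I (7.0 km) is within range.

I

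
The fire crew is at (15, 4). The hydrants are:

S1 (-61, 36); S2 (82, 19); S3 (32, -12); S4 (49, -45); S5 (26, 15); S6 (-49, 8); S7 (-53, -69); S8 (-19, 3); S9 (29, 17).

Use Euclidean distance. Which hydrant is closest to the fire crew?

S5

Distances from (15, 4):
S1: √((-76)² + (32)²) = √(5776.000 + 1024.000) = 82.5
S2: √((67)² + (15)²) = √(4489.000 + 225.000) = 68.7
S3: √((17)² + (-16)²) = √(289.000 + 256.000) = 23.3
S4: √((34)² + (-49)²) = √(1156.000 + 2401.000) = 59.6
S5: √((11)² + (11)²) = √(121.000 + 121.000) = 15.6
S6: √((-64)² + (4)²) = √(4096.000 + 16.000) = 64.1
S7: √((-68)² + (-73)²) = √(4624.000 + 5329.000) = 99.8
S8: √((-34)² + (-1)²) = √(1156.000 + 1.000) = 34.0
S9: √((14)² + (13)²) = √(196.000 + 169.000) = 19.1
Minimum: S5 at 15.6.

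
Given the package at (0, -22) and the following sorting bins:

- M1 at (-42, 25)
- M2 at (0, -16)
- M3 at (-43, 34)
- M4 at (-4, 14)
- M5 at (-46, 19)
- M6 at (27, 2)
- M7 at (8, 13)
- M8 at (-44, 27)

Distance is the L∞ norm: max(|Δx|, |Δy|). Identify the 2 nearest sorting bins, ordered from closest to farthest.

Distances from (0, -22):
M1: max(|-42|, |47|) = 47
M2: max(|0|, |6|) = 6
M3: max(|-43|, |56|) = 56
M4: max(|-4|, |36|) = 36
M5: max(|-46|, |41|) = 46
M6: max(|27|, |24|) = 27
M7: max(|8|, |35|) = 35
M8: max(|-44|, |49|) = 49
Sorted: M2 (6) < M6 (27) < M7 (35) < M4 (36) < …

M2, M6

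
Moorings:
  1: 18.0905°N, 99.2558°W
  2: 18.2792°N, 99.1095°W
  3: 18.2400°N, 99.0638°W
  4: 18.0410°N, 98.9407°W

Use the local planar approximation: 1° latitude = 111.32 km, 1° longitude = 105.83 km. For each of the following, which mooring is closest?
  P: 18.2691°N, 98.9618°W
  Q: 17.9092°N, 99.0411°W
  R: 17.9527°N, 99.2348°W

P→3; Q→4; R→1

P at 18.2691°N, 98.9618°W:
  1: √((-0.1786·111.32)² + (-0.2940·105.83)²) = √(395.284063 + 968.082241) = 36.9238 km
  2: √((0.0101·111.32)² + (-0.1477·105.83)²) = √(1.264122 + 244.331006) = 15.6715 km
  3: √((-0.0291·111.32)² + (-0.1020·105.83)²) = √(10.493790 + 116.524685) = 11.2702 km
  4: √((-0.2281·111.32)² + (0.0211·105.83)²) = √(644.758336 + 4.986347) = 25.4901 km
  → nearest: 3 (11.2702 km)
Q at 17.9092°N, 99.0411°W:
  1: √((0.1813·111.32)² + (-0.2147·105.83)²) = √(407.325879 + 516.275696) = 30.3908 km
  2: √((0.3700·111.32)² + (-0.0684·105.83)²) = √(1696.484295 + 52.399820) = 41.8197 km
  3: √((0.3308·111.32)² + (-0.0227·105.83)²) = √(1356.055290 + 5.771242) = 36.9029 km
  4: √((0.1318·111.32)² + (0.1004·105.83)²) = √(215.266880 + 112.897680) = 18.1153 km
  → nearest: 4 (18.1153 km)
R at 17.9527°N, 99.2348°W:
  1: √((0.1378·111.32)² + (-0.0210·105.83)²) = √(235.312409 + 4.939195) = 15.5001 km
  2: √((0.3265·111.32)² + (0.1253·105.83)²) = √(1321.030262 + 175.840834) = 38.6894 km
  3: √((0.2873·111.32)² + (0.1710·105.83)²) = √(1022.863420 + 327.498875) = 36.7473 km
  4: √((0.0883·111.32)² + (0.2941·105.83)²) = √(96.620171 + 968.740912) = 32.6399 km
  → nearest: 1 (15.5001 km)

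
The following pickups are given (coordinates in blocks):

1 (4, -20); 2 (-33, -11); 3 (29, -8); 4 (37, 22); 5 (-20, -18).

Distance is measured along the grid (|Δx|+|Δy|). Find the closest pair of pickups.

Pairwise distances:
1–2: |-37| + |9| = 37 + 9 = 46 blocks
1–3: |25| + |12| = 25 + 12 = 37 blocks
1–4: |33| + |42| = 33 + 42 = 75 blocks
1–5: |-24| + |2| = 24 + 2 = 26 blocks
2–3: |62| + |3| = 62 + 3 = 65 blocks
2–4: |70| + |33| = 70 + 33 = 103 blocks
2–5: |13| + |-7| = 13 + 7 = 20 blocks
3–4: |8| + |30| = 8 + 30 = 38 blocks
3–5: |-49| + |-10| = 49 + 10 = 59 blocks
4–5: |-57| + |-40| = 57 + 40 = 97 blocks
Closest pair: 2–5 at 20 blocks.

2 and 5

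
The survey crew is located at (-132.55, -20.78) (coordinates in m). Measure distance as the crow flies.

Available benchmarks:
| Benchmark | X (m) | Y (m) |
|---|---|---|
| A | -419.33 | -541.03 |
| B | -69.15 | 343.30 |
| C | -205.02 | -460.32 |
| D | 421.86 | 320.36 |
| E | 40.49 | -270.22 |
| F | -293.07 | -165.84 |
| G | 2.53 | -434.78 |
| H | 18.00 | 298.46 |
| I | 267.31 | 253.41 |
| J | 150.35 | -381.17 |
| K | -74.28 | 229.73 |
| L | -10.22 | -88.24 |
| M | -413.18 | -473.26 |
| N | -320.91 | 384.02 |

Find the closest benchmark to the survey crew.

Distances from (-132.55, -20.78):
A: 594.06 m
B: 369.56 m
C: 445.47 m
D: 650.96 m
E: 303.58 m
F: 216.35 m
G: 435.48 m
H: 352.96 m
I: 484.84 m
J: 458.16 m
K: 257.20 m
L: 139.70 m
M: 532.44 m
N: 446.48 m
Minimum: L at 139.70 m.

L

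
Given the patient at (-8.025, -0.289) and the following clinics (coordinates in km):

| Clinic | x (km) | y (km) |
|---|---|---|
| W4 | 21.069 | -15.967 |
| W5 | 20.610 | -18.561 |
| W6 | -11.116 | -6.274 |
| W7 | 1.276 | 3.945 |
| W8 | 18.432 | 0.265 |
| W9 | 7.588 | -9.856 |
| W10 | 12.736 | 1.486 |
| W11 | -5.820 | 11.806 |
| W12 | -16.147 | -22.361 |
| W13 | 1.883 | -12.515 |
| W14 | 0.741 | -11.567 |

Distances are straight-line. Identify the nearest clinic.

W6

Distances from (-8.025, -0.289):
W4: √((29.094)² + (-15.678)²) = √(846.46084 + 245.79968) = 33.049 km
W5: √((28.635)² + (-18.272)²) = √(819.96322 + 333.86598) = 33.968 km
W6: √((-3.091)² + (-5.985)²) = √(9.55428 + 35.82023) = 6.736 km
W7: √((9.301)² + (4.234)²) = √(86.50860 + 17.92676) = 10.219 km
W8: √((26.457)² + (0.554)²) = √(699.97285 + 0.30692) = 26.463 km
W9: √((15.613)² + (-9.567)²) = √(243.76577 + 91.52749) = 18.311 km
W10: √((20.761)² + (1.775)²) = √(431.01912 + 3.15062) = 20.837 km
W11: √((2.205)² + (12.095)²) = √(4.86203 + 146.28902) = 12.294 km
W12: √((-8.122)² + (-22.072)²) = √(65.96688 + 487.17318) = 23.519 km
W13: √((9.908)² + (-12.226)²) = √(98.16846 + 149.47508) = 15.737 km
W14: √((8.766)² + (-11.278)²) = √(76.84276 + 127.19328) = 14.284 km
Minimum: W6 at 6.736 km.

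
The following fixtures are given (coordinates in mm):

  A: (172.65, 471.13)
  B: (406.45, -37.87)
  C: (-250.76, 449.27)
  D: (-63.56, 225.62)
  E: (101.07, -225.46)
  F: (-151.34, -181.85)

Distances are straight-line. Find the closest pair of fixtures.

E and F

Pairwise distances:
A–B: √((233.80)² + (-509.00)²) = √(54662.4400 + 259081.0000) = 560.13 mm
A–C: √((-423.41)² + (-21.86)²) = √(179276.0281 + 477.8596) = 423.97 mm
A–D: √((-236.21)² + (-245.51)²) = √(55795.1641 + 60275.1601) = 340.69 mm
A–E: √((-71.58)² + (-696.59)²) = √(5123.6964 + 485237.6281) = 700.26 mm
A–F: √((-323.99)² + (-652.98)²) = √(104969.5201 + 426382.8804) = 728.94 mm
B–C: √((-657.21)² + (487.14)²) = √(431924.9841 + 237305.3796) = 818.07 mm
B–D: √((-470.01)² + (263.49)²) = √(220909.4001 + 69426.9801) = 538.83 mm
B–E: √((-305.38)² + (-187.59)²) = √(93256.9444 + 35190.0081) = 358.39 mm
B–F: √((-557.79)² + (-143.98)²) = √(311129.6841 + 20730.2404) = 576.07 mm
C–D: √((187.20)² + (-223.65)²) = √(35043.8400 + 50019.3225) = 291.66 mm
C–E: √((351.83)² + (-674.73)²) = √(123784.3489 + 455260.5729) = 760.95 mm
C–F: √((99.42)² + (-631.12)²) = √(9884.3364 + 398312.4544) = 638.90 mm
D–E: √((164.63)² + (-451.08)²) = √(27103.0369 + 203473.1664) = 480.18 mm
D–F: √((-87.78)² + (-407.47)²) = √(7705.3284 + 166031.8009) = 416.82 mm
E–F: √((-252.41)² + (43.61)²) = √(63710.8081 + 1901.8321) = 256.15 mm
Closest pair: E–F at 256.15 mm.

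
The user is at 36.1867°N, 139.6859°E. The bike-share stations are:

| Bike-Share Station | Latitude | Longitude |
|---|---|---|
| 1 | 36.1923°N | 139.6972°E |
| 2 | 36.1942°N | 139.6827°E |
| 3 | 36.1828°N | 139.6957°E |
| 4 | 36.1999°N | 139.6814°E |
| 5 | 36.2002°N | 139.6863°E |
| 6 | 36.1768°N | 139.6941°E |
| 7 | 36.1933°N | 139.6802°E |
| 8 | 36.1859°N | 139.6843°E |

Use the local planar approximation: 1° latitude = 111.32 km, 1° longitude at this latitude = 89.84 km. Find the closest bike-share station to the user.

Distances from 36.1867°N, 139.6859°E:
1: √((0.0056·111.32)² + (0.0113·89.84)²) = √(0.388618 + 1.030615) = 1.1913 km
2: √((0.0075·111.32)² + (-0.0032·89.84)²) = √(0.697058 + 0.082649) = 0.8830 km
3: √((-0.0039·111.32)² + (0.0098·89.84)²) = √(0.188484 + 0.775161) = 0.9817 km
4: √((0.0132·111.32)² + (-0.0045·89.84)²) = √(2.159207 + 0.163442) = 1.5240 km
5: √((0.0135·111.32)² + (0.0004·89.84)²) = √(2.258468 + 0.001291) = 1.5032 km
6: √((-0.0099·111.32)² + (0.0082·89.84)²) = √(1.214554 + 0.542709) = 1.3256 km
7: √((0.0066·111.32)² + (-0.0057·89.84)²) = √(0.539802 + 0.262234) = 0.8956 km
8: √((-0.0008·111.32)² + (-0.0016·89.84)²) = √(0.007931 + 0.020662) = 0.1691 km
Minimum: 8 at 0.1691 km.

8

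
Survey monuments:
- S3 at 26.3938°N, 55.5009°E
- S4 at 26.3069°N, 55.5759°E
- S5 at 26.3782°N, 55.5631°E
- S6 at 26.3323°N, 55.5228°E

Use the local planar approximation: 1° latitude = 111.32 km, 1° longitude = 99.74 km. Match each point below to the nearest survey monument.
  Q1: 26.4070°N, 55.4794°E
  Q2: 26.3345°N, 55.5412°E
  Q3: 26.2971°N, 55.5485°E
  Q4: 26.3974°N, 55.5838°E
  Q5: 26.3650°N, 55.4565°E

Q1→S3; Q2→S6; Q3→S4; Q4→S5; Q5→S3

Q1 at 26.4070°N, 55.4794°E:
  S3: 2.5996 km
  S4: 14.7244 km
  S5: 8.9427 km
  S6: 9.3748 km
  → nearest: S3 (2.5996 km)
Q2 at 26.3345°N, 55.5412°E:
  S3: 7.7287 km
  S4: 4.6280 km
  S5: 5.3326 km
  S6: 1.8515 km
  → nearest: S6 (1.8515 km)
Q3 at 26.2971°N, 55.5485°E:
  S3: 11.7651 km
  S4: 2.9426 km
  S5: 9.1447 km
  S6: 4.6824 km
  → nearest: S4 (2.9426 km)
Q4 at 26.3974°N, 55.5838°E:
  S3: 8.2782 km
  S4: 10.1052 km
  S5: 2.9717 km
  S6: 9.4623 km
  → nearest: S5 (2.9717 km)
Q5 at 26.3650°N, 55.4565°E:
  S3: 5.4672 km
  S4: 13.5519 km
  S5: 10.7333 km
  S6: 7.5485 km
  → nearest: S3 (5.4672 km)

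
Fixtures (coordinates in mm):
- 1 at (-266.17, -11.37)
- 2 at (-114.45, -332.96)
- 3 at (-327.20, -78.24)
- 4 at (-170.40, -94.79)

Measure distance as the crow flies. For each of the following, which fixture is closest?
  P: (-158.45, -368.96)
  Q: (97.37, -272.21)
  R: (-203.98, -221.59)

P→2; Q→2; R→4

P at (-158.45, -368.96):
  1: 373.46 mm
  2: 56.85 mm
  3: 336.15 mm
  4: 274.43 mm
  → nearest: 2 (56.85 mm)
Q at (97.37, -272.21):
  1: 447.44 mm
  2: 220.36 mm
  3: 466.78 mm
  4: 321.21 mm
  → nearest: 2 (220.36 mm)
R at (-203.98, -221.59):
  1: 219.23 mm
  2: 142.89 mm
  3: 189.03 mm
  4: 131.17 mm
  → nearest: 4 (131.17 mm)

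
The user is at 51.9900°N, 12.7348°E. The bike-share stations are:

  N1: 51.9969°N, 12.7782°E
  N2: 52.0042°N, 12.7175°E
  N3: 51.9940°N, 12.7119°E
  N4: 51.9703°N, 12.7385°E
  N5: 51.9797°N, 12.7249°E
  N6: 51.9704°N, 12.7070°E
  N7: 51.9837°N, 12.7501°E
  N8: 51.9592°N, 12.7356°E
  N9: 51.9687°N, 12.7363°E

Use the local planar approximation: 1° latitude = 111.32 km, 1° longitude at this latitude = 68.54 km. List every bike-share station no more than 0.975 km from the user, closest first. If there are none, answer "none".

none

Distances from 51.9900°N, 12.7348°E:
N1: √((0.0069·111.32)² + (0.0434·68.54)²) = √(0.589990 + 8.848459) = 3.0722 km
N2: √((0.0142·111.32)² + (-0.0173·68.54)²) = √(2.498752 + 1.405984) = 1.9760 km
N3: √((0.0040·111.32)² + (-0.0229·68.54)²) = √(0.198274 + 2.463537) = 1.6315 km
N4: √((-0.0197·111.32)² + (0.0037·68.54)²) = √(4.809267 + 0.064312) = 2.2076 km
N5: √((-0.0103·111.32)² + (-0.0099·68.54)²) = √(1.314682 + 0.460425) = 1.3323 km
N6: √((-0.0196·111.32)² + (-0.0278·68.54)²) = √(4.760565 + 3.630595) = 2.8967 km
N7: √((-0.0063·111.32)² + (0.0153·68.54)²) = √(0.491844 + 1.099692) = 1.2616 km
N8: √((-0.0308·111.32)² + (0.0008·68.54)²) = √(11.755682 + 0.003007) = 3.4291 km
N9: √((-0.0213·111.32)² + (0.0015·68.54)²) = √(5.622191 + 0.010570) = 2.3733 km
Threshold 0.975 km: none within range.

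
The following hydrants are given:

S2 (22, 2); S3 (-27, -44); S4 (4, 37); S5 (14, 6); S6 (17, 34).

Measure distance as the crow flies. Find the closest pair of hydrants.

Pairwise distances:
S2–S3: 67.2
S2–S4: 39.4
S2–S5: 8.9
S2–S6: 32.4
S3–S4: 86.7
S3–S5: 64.7
S3–S6: 89.6
S4–S5: 32.6
S4–S6: 13.3
S5–S6: 28.2
Closest pair: S2–S5 at 8.9.

S2 and S5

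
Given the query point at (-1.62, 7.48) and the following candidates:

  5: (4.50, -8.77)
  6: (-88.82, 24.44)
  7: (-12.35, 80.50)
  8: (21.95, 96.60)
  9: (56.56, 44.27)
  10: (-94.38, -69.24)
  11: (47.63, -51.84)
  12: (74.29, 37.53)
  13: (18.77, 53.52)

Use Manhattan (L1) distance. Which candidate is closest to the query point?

Distances from (-1.62, 7.48):
5: |6.12| + |-16.25| = 6.12 + 16.25 = 22.37
6: |-87.20| + |16.96| = 87.20 + 16.96 = 104.16
7: |-10.73| + |73.02| = 10.73 + 73.02 = 83.75
8: |23.57| + |89.12| = 23.57 + 89.12 = 112.69
9: |58.18| + |36.79| = 58.18 + 36.79 = 94.97
10: |-92.76| + |-76.72| = 92.76 + 76.72 = 169.48
11: |49.25| + |-59.32| = 49.25 + 59.32 = 108.57
12: |75.91| + |30.05| = 75.91 + 30.05 = 105.96
13: |20.39| + |46.04| = 20.39 + 46.04 = 66.43
Minimum: 5 at 22.37.

5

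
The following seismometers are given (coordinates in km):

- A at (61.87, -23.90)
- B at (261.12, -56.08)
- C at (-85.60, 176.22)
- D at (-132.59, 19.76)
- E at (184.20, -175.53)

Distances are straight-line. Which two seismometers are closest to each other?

B and E

Pairwise distances:
A–B: 201.83 km
A–C: 248.59 km
A–D: 199.30 km
A–E: 194.82 km
B–C: 417.35 km
B–D: 400.95 km
B–E: 142.07 km
C–D: 163.36 km
C–E: 443.31 km
D–E: 372.15 km
Closest pair: B–E at 142.07 km.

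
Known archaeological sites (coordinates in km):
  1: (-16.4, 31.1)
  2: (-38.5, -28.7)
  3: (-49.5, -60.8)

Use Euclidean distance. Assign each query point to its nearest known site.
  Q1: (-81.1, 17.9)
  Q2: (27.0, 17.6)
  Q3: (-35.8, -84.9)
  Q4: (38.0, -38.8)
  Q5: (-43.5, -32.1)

Q1 at (-81.1, 17.9):
  1: 66.0 km
  2: 63.1 km
  3: 84.8 km
  → nearest: 2 (63.1 km)
Q2 at (27.0, 17.6):
  1: 45.5 km
  2: 80.2 km
  3: 109.5 km
  → nearest: 1 (45.5 km)
Q3 at (-35.8, -84.9):
  1: 117.6 km
  2: 56.3 km
  3: 27.7 km
  → nearest: 3 (27.7 km)
Q4 at (38.0, -38.8):
  1: 88.6 km
  2: 77.2 km
  3: 90.2 km
  → nearest: 2 (77.2 km)
Q5 at (-43.5, -32.1):
  1: 68.8 km
  2: 6.0 km
  3: 29.3 km
  → nearest: 2 (6.0 km)

Q1→2; Q2→1; Q3→3; Q4→2; Q5→2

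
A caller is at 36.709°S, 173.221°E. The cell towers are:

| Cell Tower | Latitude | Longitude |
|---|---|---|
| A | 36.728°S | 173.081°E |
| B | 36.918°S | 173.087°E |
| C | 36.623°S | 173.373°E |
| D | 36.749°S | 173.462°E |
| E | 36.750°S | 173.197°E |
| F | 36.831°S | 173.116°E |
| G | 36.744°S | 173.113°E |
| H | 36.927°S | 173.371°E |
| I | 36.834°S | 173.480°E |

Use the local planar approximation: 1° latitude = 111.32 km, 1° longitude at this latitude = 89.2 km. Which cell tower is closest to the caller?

Distances from 36.709°S, 173.221°E:
A: 12.666 km
B: 26.157 km
C: 16.598 km
D: 21.954 km
E: 5.041 km
F: 16.497 km
G: 10.392 km
H: 27.712 km
I: 26.970 km
Minimum: E at 5.041 km.

E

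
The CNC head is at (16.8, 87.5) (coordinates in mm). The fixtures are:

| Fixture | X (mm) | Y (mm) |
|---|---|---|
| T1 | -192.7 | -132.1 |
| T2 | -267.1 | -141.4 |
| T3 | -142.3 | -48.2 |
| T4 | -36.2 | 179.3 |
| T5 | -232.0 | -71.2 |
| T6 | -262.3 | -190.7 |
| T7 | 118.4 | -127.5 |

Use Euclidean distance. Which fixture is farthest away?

T6

Distances from (16.8, 87.5):
T1: √((-209.5)² + (-219.6)²) = √(43890.250 + 48224.160) = 303.5 mm
T2: √((-283.9)² + (-228.9)²) = √(80599.210 + 52395.210) = 364.7 mm
T3: √((-159.1)² + (-135.7)²) = √(25312.810 + 18414.490) = 209.1 mm
T4: √((-53.0)² + (91.8)²) = √(2809.000 + 8427.240) = 106.0 mm
T5: √((-248.8)² + (-158.7)²) = √(61901.440 + 25185.690) = 295.1 mm
T6: √((-279.1)² + (-278.2)²) = √(77896.810 + 77395.240) = 394.1 mm
T7: √((101.6)² + (-215.0)²) = √(10322.560 + 46225.000) = 237.8 mm
Maximum: T6 at 394.1 mm.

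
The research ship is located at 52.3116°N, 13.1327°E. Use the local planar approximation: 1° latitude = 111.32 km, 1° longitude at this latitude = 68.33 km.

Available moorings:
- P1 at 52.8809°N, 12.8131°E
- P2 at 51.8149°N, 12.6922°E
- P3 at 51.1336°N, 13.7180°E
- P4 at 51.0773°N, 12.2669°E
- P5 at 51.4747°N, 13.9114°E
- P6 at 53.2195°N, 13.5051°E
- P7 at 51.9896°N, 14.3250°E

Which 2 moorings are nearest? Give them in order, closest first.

Distances from 52.3116°N, 13.1327°E:
P1: √((0.5693·111.32)² + (-0.3196·68.33)²) = √(4016.324208 + 476.909949) = 67.0316 km
P2: √((-0.4967·111.32)² + (-0.4405·68.33)²) = √(3057.276481 + 905.971773) = 62.9543 km
P3: √((-1.1780·111.32)² + (0.5853·68.33)²) = √(17196.377734 + 1599.483962) = 137.0980 km
P4: √((-1.2343·111.32)² + (-0.8658·68.33)²) = √(18879.385450 + 3499.919088) = 149.5971 km
P5: √((-0.8369·111.32)² + (0.7787·68.33)²) = √(8679.476488 + 2831.152028) = 107.2876 km
P6: √((0.9079·111.32)² + (0.3724·68.33)²) = √(10214.625003 + 647.503598) = 104.2215 km
P7: √((-0.3220·111.32)² + (1.1923·68.33)²) = √(1284.866893 + 6637.337925) = 89.0068 km
Sorted: P2 (62.9543 km) < P1 (67.0316 km) < P7 (89.0068 km) < P6 (104.2215 km) < …

P2, P1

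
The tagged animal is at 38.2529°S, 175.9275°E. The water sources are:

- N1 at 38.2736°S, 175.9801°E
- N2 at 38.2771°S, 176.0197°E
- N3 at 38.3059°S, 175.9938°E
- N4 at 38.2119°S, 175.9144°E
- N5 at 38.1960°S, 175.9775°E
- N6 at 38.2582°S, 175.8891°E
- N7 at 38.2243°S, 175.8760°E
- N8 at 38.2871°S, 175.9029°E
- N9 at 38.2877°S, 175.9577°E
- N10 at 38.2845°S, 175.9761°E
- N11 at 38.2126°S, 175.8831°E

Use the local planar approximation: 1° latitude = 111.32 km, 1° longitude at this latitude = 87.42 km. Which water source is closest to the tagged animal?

Distances from 38.2529°S, 175.9275°E:
N1: √((-0.0207·111.32)² + (0.0526·87.42)²) = √(5.309909 + 21.144289) = 5.1434 km
N2: √((-0.0242·111.32)² + (0.0922·87.42)²) = √(7.257334 + 64.965599) = 8.4984 km
N3: √((-0.0530·111.32)² + (0.0663·87.42)²) = √(34.809528 + 33.592990) = 8.2706 km
N4: √((0.0410·111.32)² + (-0.0131·87.42)²) = √(20.831191 + 1.311488) = 4.7056 km
N5: √((0.0569·111.32)² + (0.0500·87.42)²) = √(40.120924 + 19.105641) = 7.6959 km
N6: √((-0.0053·111.32)² + (-0.0384·87.42)²) = √(0.348095 + 11.268966) = 3.4084 km
N7: √((0.0286·111.32)² + (-0.0515·87.42)²) = √(10.136277 + 20.269175) = 5.5141 km
N8: √((-0.0342·111.32)² + (-0.0246·87.42)²) = √(14.494345 + 4.624788) = 4.3725 km
N9: √((-0.0348·111.32)² + (0.0302·87.42)²) = √(15.007380 + 6.970044) = 4.6880 km
N10: √((-0.0316·111.32)² + (0.0486·87.42)²) = √(12.374298 + 18.050704) = 5.5159 km
N11: √((0.0403·111.32)² + (-0.0444·87.42)²) = √(20.125955 + 15.065639) = 5.9323 km
Minimum: N6 at 3.4084 km.

N6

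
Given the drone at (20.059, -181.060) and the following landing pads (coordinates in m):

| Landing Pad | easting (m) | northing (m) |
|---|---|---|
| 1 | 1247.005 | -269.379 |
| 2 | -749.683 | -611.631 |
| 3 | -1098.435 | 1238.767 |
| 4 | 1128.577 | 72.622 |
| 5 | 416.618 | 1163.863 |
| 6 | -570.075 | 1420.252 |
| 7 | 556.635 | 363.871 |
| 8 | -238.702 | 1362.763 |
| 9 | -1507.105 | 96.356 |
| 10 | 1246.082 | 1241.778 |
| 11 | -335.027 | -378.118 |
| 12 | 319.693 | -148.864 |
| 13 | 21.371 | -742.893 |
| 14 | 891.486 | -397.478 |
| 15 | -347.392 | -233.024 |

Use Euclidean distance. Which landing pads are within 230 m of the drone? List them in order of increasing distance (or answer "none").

Distances from (20.059, -181.060):
1: √((1226.946)² + (-88.319)²) = √(1505396.48692 + 7800.24576) = 1230.121 m
2: √((-769.742)² + (-430.571)²) = √(592502.74656 + 185391.38604) = 881.983 m
3: √((-1118.494)² + (1419.827)²) = √(1251028.82804 + 2015908.70993) = 1807.467 m
4: √((1108.518)² + (253.682)²) = √(1228812.15632 + 64354.55712) = 1137.175 m
5: √((396.559)² + (1344.923)²) = √(157259.04048 + 1808817.87593) = 1402.169 m
6: √((-590.134)² + (1601.312)²) = √(348258.13796 + 2564200.12134) = 1706.593 m
7: √((536.576)² + (544.931)²) = √(287913.80378 + 296949.79476) = 764.764 m
8: √((-258.761)² + (1543.823)²) = √(66957.25512 + 2383389.45533) = 1565.358 m
9: √((-1527.164)² + (277.416)²) = √(2332229.88290 + 76959.63706) = 1552.156 m
10: √((1226.023)² + (1422.838)²) = √(1503132.39653 + 2024467.97424) = 1878.191 m
11: √((-355.086)² + (-197.058)²) = √(126086.06740 + 38831.85536) = 406.101 m
12: √((299.634)² + (32.196)²) = √(89780.53396 + 1036.58242) = 301.359 m
13: √((1.312)² + (-561.833)²) = √(1.72134 + 315656.31989) = 561.835 m
14: √((871.427)² + (-216.418)²) = √(759385.01633 + 46836.75072) = 897.899 m
15: √((-367.451)² + (-51.964)²) = √(135020.23740 + 2700.25730) = 371.107 m
Threshold 230 m: none within range.

none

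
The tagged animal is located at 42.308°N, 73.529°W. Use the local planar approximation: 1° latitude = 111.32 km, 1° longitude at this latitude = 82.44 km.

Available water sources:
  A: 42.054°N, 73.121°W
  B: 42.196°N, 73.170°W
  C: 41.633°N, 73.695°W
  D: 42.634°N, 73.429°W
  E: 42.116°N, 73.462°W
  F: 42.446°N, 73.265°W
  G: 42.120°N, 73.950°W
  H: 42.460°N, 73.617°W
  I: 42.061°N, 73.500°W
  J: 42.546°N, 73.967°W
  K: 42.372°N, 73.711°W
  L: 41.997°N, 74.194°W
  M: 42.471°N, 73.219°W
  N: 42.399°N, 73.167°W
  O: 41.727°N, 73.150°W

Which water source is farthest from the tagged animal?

Distances from 42.308°N, 73.529°W:
A: √((-0.254·111.32)² + (0.408·82.44)²) = √(799.49146 + 1131.34821) = 43.941 km
B: √((-0.112·111.32)² + (0.359·82.44)²) = √(155.44703 + 875.92085) = 32.115 km
C: √((-0.675·111.32)² + (-0.166·82.44)²) = √(5646.16988 + 187.28032) = 76.377 km
D: √((0.326·111.32)² + (0.100·82.44)²) = √(1316.98733 + 67.96354) = 37.215 km
E: √((-0.192·111.32)² + (0.067·82.44)²) = √(456.82394 + 30.50883) = 22.076 km
F: √((0.138·111.32)² + (0.264·82.44)²) = √(235.99596 + 473.67866) = 26.640 km
G: √((-0.188·111.32)² + (-0.421·82.44)²) = √(437.98788 + 1204.59251) = 40.529 km
H: √((0.152·111.32)² + (-0.088·82.44)²) = √(286.30806 + 52.63096) = 18.410 km
I: √((-0.247·111.32)² + (0.029·82.44)²) = √(756.03222 + 5.71573) = 27.600 km
J: √((0.238·111.32)² + (-0.438·82.44)²) = √(701.94051 + 1303.83966) = 44.786 km
K: √((0.064·111.32)² + (-0.182·82.44)²) = √(50.75822 + 225.12242) = 16.610 km
L: √((-0.311·111.32)² + (-0.665·82.44)²) = √(1198.58041 + 3005.51747) = 64.839 km
M: √((0.163·111.32)² + (0.310·82.44)²) = √(329.24683 + 653.12958) = 31.343 km
N: √((0.091·111.32)² + (0.362·82.44)²) = √(102.61933 + 890.62136) = 31.516 km
O: √((-0.581·111.32)² + (0.379·82.44)²) = √(4183.10398 + 976.23503) = 71.829 km
Maximum: C at 76.377 km.

C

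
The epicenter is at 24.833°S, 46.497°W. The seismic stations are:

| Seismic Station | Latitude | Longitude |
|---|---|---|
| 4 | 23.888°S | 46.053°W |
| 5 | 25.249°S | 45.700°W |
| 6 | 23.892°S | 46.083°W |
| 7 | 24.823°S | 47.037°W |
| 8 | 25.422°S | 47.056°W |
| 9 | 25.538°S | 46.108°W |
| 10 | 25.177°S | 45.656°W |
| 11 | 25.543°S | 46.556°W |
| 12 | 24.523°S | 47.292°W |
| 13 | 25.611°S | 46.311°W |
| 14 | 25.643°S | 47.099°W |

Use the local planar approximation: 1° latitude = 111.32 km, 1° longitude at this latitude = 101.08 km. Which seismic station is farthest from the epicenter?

4

Distances from 24.833°S, 46.497°W:
4: √((0.945·111.32)² + (0.444·101.08)²) = √(11066.49297 + 2014.17132) = 114.371 km
5: √((-0.416·111.32)² + (0.797·101.08)²) = √(2144.53460 + 6490.03605) = 92.922 km
6: √((0.941·111.32)² + (0.414·101.08)²) = √(10973.00664 + 1751.18145) = 112.802 km
7: √((0.010·111.32)² + (-0.540·101.08)²) = √(1.23921 + 2979.32572) = 54.595 km
8: √((-0.589·111.32)² + (-0.559·101.08)²) = √(4299.09443 + 3192.67037) = 86.555 km
9: √((-0.705·111.32)² + (0.389·101.08)²) = √(6159.20458 + 1546.07184) = 87.780 km
10: √((-0.344·111.32)² + (0.841·101.08)²) = √(1466.43656 + 7226.40767) = 93.235 km
11: √((-0.710·111.32)² + (-0.059·101.08)²) = √(6246.87898 + 35.56596) = 79.262 km
12: √((0.310·111.32)² + (-0.795·101.08)²) = √(1190.88488 + 6457.50459) = 87.455 km
13: √((-0.778·111.32)² + (0.186·101.08)²) = √(7500.76552 + 353.47309) = 88.624 km
14: √((-0.810·111.32)² + (-0.602·101.08)²) = √(8130.48463 + 3702.74197) = 108.781 km
Maximum: 4 at 114.371 km.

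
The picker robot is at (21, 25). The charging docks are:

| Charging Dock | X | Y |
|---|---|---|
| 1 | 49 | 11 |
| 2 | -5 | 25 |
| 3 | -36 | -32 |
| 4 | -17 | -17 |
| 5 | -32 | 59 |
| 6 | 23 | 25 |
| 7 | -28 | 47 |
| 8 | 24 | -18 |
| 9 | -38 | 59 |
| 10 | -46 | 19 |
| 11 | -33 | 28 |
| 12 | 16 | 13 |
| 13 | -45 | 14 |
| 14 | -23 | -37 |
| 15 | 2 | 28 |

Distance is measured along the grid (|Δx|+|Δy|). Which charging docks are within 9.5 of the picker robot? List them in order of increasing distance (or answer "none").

Distances from (21, 25):
1: 42
2: 26
3: 114
4: 80
5: 87
6: 2
7: 71
8: 46
9: 93
10: 73
11: 57
12: 17
13: 77
14: 106
15: 22
Threshold 9.5: 6 (2) is within range.

6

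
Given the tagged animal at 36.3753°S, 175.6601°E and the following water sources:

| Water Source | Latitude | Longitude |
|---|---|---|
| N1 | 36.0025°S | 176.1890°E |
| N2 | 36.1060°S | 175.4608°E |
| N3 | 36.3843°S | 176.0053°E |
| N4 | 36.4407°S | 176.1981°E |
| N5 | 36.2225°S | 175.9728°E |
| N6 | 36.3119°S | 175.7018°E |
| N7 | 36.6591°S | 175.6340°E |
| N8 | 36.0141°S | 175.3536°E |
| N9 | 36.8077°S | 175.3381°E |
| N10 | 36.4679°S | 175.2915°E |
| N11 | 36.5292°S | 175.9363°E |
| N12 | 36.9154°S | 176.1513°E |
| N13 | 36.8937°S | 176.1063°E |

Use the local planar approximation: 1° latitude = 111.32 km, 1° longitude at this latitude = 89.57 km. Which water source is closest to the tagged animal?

Distances from 36.3753°S, 175.6601°E:
N1: √((0.3728·111.32)² + (0.5289·89.57)²) = √(1722.257968 + 2244.255419) = 62.9803 km
N2: √((0.2693·111.32)² + (-0.1993·89.57)²) = √(898.709023 + 318.668947) = 34.8909 km
N3: √((-0.0090·111.32)² + (0.3452·89.57)²) = √(1.003764 + 956.019438) = 30.9358 km
N4: √((-0.0654·111.32)² + (0.5380·89.57)²) = √(53.003176 + 2322.146953) = 48.7355 km
N5: √((0.1528·111.32)² + (0.3127·89.57)²) = √(289.329758 + 784.478257) = 32.7690 km
N6: √((0.0634·111.32)² + (0.0417·89.57)²) = √(49.810960 + 13.950740) = 7.9851 km
N7: √((-0.2838·111.32)² + (-0.0261·89.57)²) = √(998.093386 + 5.465201) = 31.6790 km
N8: √((0.3612·111.32)² + (-0.3065·89.57)²) = √(1616.746311 + 753.678465) = 48.6870 km
N9: √((-0.4324·111.32)² + (-0.3220·89.57)²) = √(2316.955890 + 831.834430) = 56.1141 km
N10: √((-0.0926·111.32)² + (-0.3686·89.57)²) = √(106.259647 + 1090.023372) = 34.5873 km
N11: √((-0.1539·111.32)² + (0.2762·89.57)²) = √(293.510495 + 612.029699) = 30.0922 km
N12: √((-0.5401·111.32)² + (0.4912·89.57)²) = √(3614.887199 + 1935.717002) = 74.5024 km
N13: √((-0.5184·111.32)² + (0.4462·89.57)²) = √(3330.246504 + 1597.291867) = 70.1964 km
Minimum: N6 at 7.9851 km.

N6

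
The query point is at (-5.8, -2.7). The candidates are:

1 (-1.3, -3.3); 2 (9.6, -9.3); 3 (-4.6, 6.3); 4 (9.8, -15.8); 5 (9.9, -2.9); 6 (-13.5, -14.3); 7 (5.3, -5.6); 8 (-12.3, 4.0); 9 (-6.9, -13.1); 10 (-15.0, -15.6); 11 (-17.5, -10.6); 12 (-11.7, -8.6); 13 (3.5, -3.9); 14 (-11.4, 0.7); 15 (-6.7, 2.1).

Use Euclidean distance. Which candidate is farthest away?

4

Distances from (-5.8, -2.7):
1: √((4.5)² + (-0.6)²) = √(20.250 + 0.360) = 4.5
2: √((15.4)² + (-6.6)²) = √(237.160 + 43.560) = 16.8
3: √((1.2)² + (9.0)²) = √(1.440 + 81.000) = 9.1
4: √((15.6)² + (-13.1)²) = √(243.360 + 171.610) = 20.4
5: √((15.7)² + (-0.2)²) = √(246.490 + 0.040) = 15.7
6: √((-7.7)² + (-11.6)²) = √(59.290 + 134.560) = 13.9
7: √((11.1)² + (-2.9)²) = √(123.210 + 8.410) = 11.5
8: √((-6.5)² + (6.7)²) = √(42.250 + 44.890) = 9.3
9: √((-1.1)² + (-10.4)²) = √(1.210 + 108.160) = 10.5
10: √((-9.2)² + (-12.9)²) = √(84.640 + 166.410) = 15.8
11: √((-11.7)² + (-7.9)²) = √(136.890 + 62.410) = 14.1
12: √((-5.9)² + (-5.9)²) = √(34.810 + 34.810) = 8.3
13: √((9.3)² + (-1.2)²) = √(86.490 + 1.440) = 9.4
14: √((-5.6)² + (3.4)²) = √(31.360 + 11.560) = 6.6
15: √((-0.9)² + (4.8)²) = √(0.810 + 23.040) = 4.9
Maximum: 4 at 20.4.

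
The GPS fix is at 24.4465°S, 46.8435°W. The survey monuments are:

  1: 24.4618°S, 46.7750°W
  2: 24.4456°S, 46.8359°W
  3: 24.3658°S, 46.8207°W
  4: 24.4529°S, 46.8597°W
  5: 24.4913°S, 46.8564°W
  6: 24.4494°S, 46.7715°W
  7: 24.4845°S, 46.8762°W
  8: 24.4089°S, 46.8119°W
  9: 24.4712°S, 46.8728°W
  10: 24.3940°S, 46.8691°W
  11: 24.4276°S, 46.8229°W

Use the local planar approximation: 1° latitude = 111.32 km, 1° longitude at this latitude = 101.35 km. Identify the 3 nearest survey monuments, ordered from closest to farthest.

2, 4, 11

Distances from 24.4465°S, 46.8435°W:
1: 7.1483 km
2: 0.7767 km
3: 9.2760 km
4: 1.7898 km
5: 5.1557 km
6: 7.3043 km
7: 5.3738 km
8: 5.2703 km
9: 4.0470 km
10: 6.3943 km
11: 2.9640 km
Sorted: 2 (0.7767 km) < 4 (1.7898 km) < 11 (2.9640 km) < 9 (4.0470 km) < 5 (5.1557 km) < …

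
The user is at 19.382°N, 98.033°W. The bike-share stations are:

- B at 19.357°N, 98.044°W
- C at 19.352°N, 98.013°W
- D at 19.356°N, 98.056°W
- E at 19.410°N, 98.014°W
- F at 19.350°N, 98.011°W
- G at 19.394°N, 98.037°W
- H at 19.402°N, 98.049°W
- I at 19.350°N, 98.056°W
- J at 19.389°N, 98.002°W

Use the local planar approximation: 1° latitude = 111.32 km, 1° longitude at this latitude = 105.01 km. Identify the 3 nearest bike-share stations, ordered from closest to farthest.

Distances from 19.382°N, 98.033°W:
B: 3.013 km
C: 3.945 km
D: 3.770 km
E: 3.701 km
F: 4.246 km
G: 1.400 km
H: 2.789 km
I: 4.304 km
J: 3.347 km
Sorted: G (1.400 km) < H (2.789 km) < B (3.013 km) < J (3.347 km) < E (3.701 km) < …

G, H, B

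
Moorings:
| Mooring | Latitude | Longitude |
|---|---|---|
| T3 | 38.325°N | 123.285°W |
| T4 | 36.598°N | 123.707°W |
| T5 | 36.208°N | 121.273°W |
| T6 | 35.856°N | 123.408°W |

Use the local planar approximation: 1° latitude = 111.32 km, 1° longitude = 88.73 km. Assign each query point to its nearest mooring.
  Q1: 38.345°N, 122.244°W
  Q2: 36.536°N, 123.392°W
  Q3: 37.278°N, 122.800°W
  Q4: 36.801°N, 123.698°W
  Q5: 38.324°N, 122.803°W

Q1 at 38.345°N, 122.244°W:
  T3: √((-0.020·111.32)² + (-1.041·88.73)²) = √(4.95686 + 8531.83449) = 92.395 km
  T4: √((-1.747·111.32)² + (-1.463·88.73)²) = √(37820.93013 + 16851.15275) = 233.821 km
  T5: √((-2.137·111.32)² + (0.971·88.73)²) = √(56592.05176 + 7422.99936) = 253.012 km
  T6: √((-2.489·111.32)² + (-1.164·88.73)²) = √(76770.82162 + 10667.11369) = 295.699 km
  → nearest: T3 (92.395 km)
Q2 at 36.536°N, 123.392°W:
  T3: √((1.789·111.32)² + (0.107·88.73)²) = √(39661.31199 + 90.13812) = 199.378 km
  T4: √((0.062·111.32)² + (-0.315·88.73)²) = √(47.63540 + 781.19971) = 28.789 km
  T5: √((-0.328·111.32)² + (2.119·88.73)²) = √(1333.19625 + 35351.09548) = 191.531 km
  T6: √((-0.680·111.32)² + (-0.016·88.73)²) = √(5730.12665 + 2.01549) = 75.711 km
  → nearest: T4 (28.789 km)
Q3 at 37.278°N, 122.800°W:
  T3: √((1.047·111.32)² + (-0.485·88.73)²) = √(13584.37803 + 1851.92946) = 124.243 km
  T4: √((-0.680·111.32)² + (-0.907·88.73)²) = √(5730.12665 + 6476.72619) = 110.485 km
  T5: √((-1.070·111.32)² + (1.527·88.73)²) = √(14187.76383 + 18357.73250) = 180.404 km
  T6: √((-1.422·111.32)² + (-0.608·88.73)²) = √(25057.95287 + 2910.36944) = 167.237 km
  → nearest: T4 (110.485 km)
Q4 at 36.801°N, 123.698°W:
  T3: √((1.524·111.32)² + (0.413·88.73)²) = √(28781.69253 + 1342.89194) = 173.564 km
  T4: √((-0.203·111.32)² + (-0.009·88.73)²) = √(510.66780 + 0.63771) = 22.612 km
  T5: √((-0.593·111.32)² + (2.425·88.73)²) = √(4357.68448 + 46298.23649) = 225.069 km
  T6: √((-0.945·111.32)² + (0.290·88.73)²) = √(11066.49297 + 662.12038) = 108.299 km
  → nearest: T4 (22.612 km)
Q5 at 38.324°N, 122.803°W:
  T3: √((0.001·111.32)² + (-0.482·88.73)²) = √(0.01239 + 1829.08985) = 42.768 km
  T4: √((-1.726·111.32)² + (-0.904·88.73)²) = √(36917.13401 + 6433.95211) = 208.209 km
  T5: √((-2.116·111.32)² + (1.530·88.73)²) = √(55485.27234 + 18429.93590) = 271.874 km
  T6: √((-2.468·111.32)² + (-0.605·88.73)²) = √(75480.83677 + 2881.71955) = 279.933 km
  → nearest: T3 (42.768 km)

Q1→T3; Q2→T4; Q3→T4; Q4→T4; Q5→T3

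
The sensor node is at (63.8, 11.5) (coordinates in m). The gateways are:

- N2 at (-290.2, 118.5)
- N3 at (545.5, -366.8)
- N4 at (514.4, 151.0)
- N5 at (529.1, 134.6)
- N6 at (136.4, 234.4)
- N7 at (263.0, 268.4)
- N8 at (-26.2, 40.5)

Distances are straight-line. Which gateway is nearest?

Distances from (63.8, 11.5):
N2: 369.8 m
N3: 612.5 m
N4: 471.7 m
N5: 481.3 m
N6: 234.4 m
N7: 325.1 m
N8: 94.6 m
Minimum: N8 at 94.6 m.

N8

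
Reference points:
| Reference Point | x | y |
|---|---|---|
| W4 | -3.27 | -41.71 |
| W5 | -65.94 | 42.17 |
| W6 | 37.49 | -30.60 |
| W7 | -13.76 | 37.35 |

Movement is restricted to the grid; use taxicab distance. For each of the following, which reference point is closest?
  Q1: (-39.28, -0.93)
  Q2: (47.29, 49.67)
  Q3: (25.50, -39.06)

Q1→W7; Q2→W7; Q3→W6

Q1 at (-39.28, -0.93):
  W4: |36.01| + |-40.78| = 36.01 + 40.78 = 76.79
  W5: |-26.66| + |43.10| = 26.66 + 43.10 = 69.76
  W6: |76.77| + |-29.67| = 76.77 + 29.67 = 106.44
  W7: |25.52| + |38.28| = 25.52 + 38.28 = 63.80
  → nearest: W7 (63.80)
Q2 at (47.29, 49.67):
  W4: |-50.56| + |-91.38| = 50.56 + 91.38 = 141.94
  W5: |-113.23| + |-7.50| = 113.23 + 7.50 = 120.73
  W6: |-9.80| + |-80.27| = 9.80 + 80.27 = 90.07
  W7: |-61.05| + |-12.32| = 61.05 + 12.32 = 73.37
  → nearest: W7 (73.37)
Q3 at (25.50, -39.06):
  W4: |-28.77| + |-2.65| = 28.77 + 2.65 = 31.42
  W5: |-91.44| + |81.23| = 91.44 + 81.23 = 172.67
  W6: |11.99| + |8.46| = 11.99 + 8.46 = 20.45
  W7: |-39.26| + |76.41| = 39.26 + 76.41 = 115.67
  → nearest: W6 (20.45)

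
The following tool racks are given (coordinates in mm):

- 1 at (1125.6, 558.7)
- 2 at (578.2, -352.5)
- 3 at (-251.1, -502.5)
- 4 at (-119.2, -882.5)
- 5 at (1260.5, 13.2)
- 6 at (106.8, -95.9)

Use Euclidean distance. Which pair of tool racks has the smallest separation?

3 and 4

Pairwise distances:
3–4: 402.2 mm
2–6: 536.7 mm
3–6: 541.7 mm
1–5: 561.9 mm
2–5: 774.1 mm
4–6: 818.4 mm
2–3: 842.8 mm
2–4: 875.9 mm
1–2: 1063.0 mm
5–6: 1158.8 mm
1–6: 1211.0 mm
3–5: 1597.1 mm
4–5: 1644.9 mm
1–3: 1738.2 mm
1–4: 1904.4 mm
Closest pair: 3–4 at 402.2 mm.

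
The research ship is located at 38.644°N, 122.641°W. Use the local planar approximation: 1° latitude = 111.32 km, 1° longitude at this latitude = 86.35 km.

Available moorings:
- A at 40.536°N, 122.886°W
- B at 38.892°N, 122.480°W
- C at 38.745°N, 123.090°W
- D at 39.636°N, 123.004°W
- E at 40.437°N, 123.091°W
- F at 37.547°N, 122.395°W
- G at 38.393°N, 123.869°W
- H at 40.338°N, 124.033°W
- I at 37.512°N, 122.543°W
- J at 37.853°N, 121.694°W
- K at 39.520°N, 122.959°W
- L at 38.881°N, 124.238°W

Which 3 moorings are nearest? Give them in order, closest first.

Distances from 38.644°N, 122.641°W:
A: √((1.892·111.32)² + (-0.245·86.35)²) = √(44359.70603 + 447.56576) = 211.677 km
B: √((0.248·111.32)² + (0.161·86.35)²) = √(762.16633 + 193.27534) = 30.910 km
C: √((0.101·111.32)² + (-0.449·86.35)²) = √(126.41224 + 1503.20207) = 40.368 km
D: √((0.992·111.32)² + (-0.363·86.35)²) = √(12194.66122 + 982.51216) = 114.792 km
E: √((1.793·111.32)² + (-0.450·86.35)²) = √(39838.86660 + 1509.90531) = 203.344 km
F: √((-1.097·111.32)² + (0.246·86.35)²) = √(14912.81569 + 451.22681) = 123.952 km
G: √((-0.251·111.32)² + (-1.228·86.35)²) = √(780.71736 + 11244.01503) = 109.657 km
H: √((1.694·111.32)² + (-1.392·86.35)²) = √(35560.93795 + 14447.84768) = 223.626 km
I: √((-1.132·111.32)² + (0.098·86.35)²) = √(15879.58868 + 71.61052) = 126.298 km
J: √((-0.791·111.32)² + (0.947·86.35)²) = √(7753.52805 + 6686.89712) = 120.168 km
K: √((0.876·111.32)² + (-0.318·86.35)²) = √(9509.43267 + 754.01316) = 101.309 km
L: √((0.237·111.32)² + (-1.597·86.35)²) = √(696.05425 + 19016.67201) = 140.402 km
Sorted: B (30.910 km) < C (40.368 km) < K (101.309 km) < G (109.657 km) < D (114.792 km) < …

B, C, K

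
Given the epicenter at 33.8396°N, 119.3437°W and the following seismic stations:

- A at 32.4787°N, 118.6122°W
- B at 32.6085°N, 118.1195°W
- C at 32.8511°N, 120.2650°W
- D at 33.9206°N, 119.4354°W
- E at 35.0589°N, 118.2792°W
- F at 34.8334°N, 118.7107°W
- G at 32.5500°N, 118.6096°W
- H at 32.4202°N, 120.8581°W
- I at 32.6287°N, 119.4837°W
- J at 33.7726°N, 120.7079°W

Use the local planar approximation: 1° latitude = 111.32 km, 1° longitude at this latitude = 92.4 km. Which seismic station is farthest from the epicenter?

H

Distances from 33.8396°N, 119.3437°W:
A: 165.8895 km
B: 177.6988 km
C: 139.1243 km
D: 12.3733 km
E: 167.6244 km
F: 125.1397 km
G: 158.7766 km
H: 211.0615 km
I: 135.4167 km
J: 126.2725 km
Maximum: H at 211.0615 km.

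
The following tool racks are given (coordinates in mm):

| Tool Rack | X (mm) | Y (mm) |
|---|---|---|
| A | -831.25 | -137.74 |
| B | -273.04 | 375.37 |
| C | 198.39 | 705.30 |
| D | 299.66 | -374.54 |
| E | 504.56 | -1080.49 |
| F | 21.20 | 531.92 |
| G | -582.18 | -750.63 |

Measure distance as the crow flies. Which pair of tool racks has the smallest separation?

Pairwise distances:
A–B: 758.21 mm
A–C: 1330.74 mm
A–D: 1155.44 mm
A–E: 1634.98 mm
A–F: 1084.03 mm
A–G: 661.57 mm
B–C: 575.41 mm
B–D: 943.58 mm
B–E: 1650.51 mm
B–F: 333.29 mm
B–G: 1167.67 mm
C–D: 1084.58 mm
C–E: 1811.85 mm
C–F: 247.91 mm
C–G: 1651.98 mm
D–E: 735.08 mm
D–F: 948.27 mm
D–G: 958.69 mm
E–F: 1683.30 mm
E–G: 1135.70 mm
F–G: 1417.39 mm
Closest pair: C–F at 247.91 mm.

C and F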